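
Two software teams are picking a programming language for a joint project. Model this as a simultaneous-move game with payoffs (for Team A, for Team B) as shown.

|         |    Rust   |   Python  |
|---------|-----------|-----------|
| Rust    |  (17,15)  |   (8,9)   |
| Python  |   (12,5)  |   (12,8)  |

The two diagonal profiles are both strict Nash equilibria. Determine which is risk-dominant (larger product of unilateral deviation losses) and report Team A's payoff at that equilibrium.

At both Rust: Team A loses 17 − 12 = 5 by deviating; Team B loses 15 − 9 = 6. Product = 5·6 = 30.
At both Python: Team A loses 12 − 8 = 4 by deviating; Team B loses 8 − 5 = 3. Product = 4·3 = 12.
30 > 12, so both Rust is risk-dominant. Team A's payoff there is 17.

17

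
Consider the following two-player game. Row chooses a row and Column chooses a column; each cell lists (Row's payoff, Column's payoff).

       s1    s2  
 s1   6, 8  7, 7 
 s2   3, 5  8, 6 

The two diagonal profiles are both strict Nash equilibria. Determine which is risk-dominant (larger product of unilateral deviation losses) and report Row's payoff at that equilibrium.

At both s1: Row loses 6 − 3 = 3 by deviating; Column loses 8 − 7 = 1. Product = 3·1 = 3.
At both s2: Row loses 8 − 7 = 1 by deviating; Column loses 6 − 5 = 1. Product = 1·1 = 1.
3 > 1, so both s1 is risk-dominant. Row's payoff there is 6.

6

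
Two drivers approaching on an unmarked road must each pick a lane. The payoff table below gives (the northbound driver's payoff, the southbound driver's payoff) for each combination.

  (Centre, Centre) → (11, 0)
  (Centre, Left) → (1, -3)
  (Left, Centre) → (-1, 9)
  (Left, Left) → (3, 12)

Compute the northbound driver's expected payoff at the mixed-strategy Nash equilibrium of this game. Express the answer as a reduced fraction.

17/7

The southbound driver mixes with probability q on Centre, chosen so the northbound driver is indifferent: 11q + 1(1−q) = (-1)q + 3(1−q) gives q = 1/7.
The northbound driver's expected payoff (from either row, since indifferent) is 11·1/7 + 1·6/7 = 17/7.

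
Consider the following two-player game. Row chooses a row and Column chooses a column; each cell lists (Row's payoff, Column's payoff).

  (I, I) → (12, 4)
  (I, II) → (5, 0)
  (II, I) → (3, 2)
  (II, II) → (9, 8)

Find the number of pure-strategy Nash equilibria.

2

Both I: Row gets 12 (best alternative 3); Column gets 4 (best alternative 0). Neither deviates — NE.
Both II: Row gets 9 (best alternative 5); Column gets 8 (best alternative 2). Neither deviates — NE.
(I, II) is not a NE: Row would switch to II (9 > 5).
No other cell survives both best-response checks, so there are 2 pure NE.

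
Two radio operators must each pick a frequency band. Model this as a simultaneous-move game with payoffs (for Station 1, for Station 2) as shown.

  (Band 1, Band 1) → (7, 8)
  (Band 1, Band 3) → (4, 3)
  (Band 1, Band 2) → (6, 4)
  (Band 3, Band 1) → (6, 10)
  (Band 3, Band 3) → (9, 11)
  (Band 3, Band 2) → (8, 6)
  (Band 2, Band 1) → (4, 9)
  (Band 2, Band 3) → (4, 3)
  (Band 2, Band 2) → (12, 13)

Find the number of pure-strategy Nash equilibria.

Both Band 1: Station 1 gets 7 (best alternative 6); Station 2 gets 8 (best alternative 4). Neither deviates — NE.
Both Band 3: Station 1 gets 9 (best alternative 4); Station 2 gets 11 (best alternative 10). Neither deviates — NE.
Both Band 2: Station 1 gets 12 (best alternative 8); Station 2 gets 13 (best alternative 9). Neither deviates — NE.
(Band 3, Band 1) is not a NE: Station 1 would switch to Band 1 (7 > 6).
No other cell survives both best-response checks, so there are 3 pure NE.

3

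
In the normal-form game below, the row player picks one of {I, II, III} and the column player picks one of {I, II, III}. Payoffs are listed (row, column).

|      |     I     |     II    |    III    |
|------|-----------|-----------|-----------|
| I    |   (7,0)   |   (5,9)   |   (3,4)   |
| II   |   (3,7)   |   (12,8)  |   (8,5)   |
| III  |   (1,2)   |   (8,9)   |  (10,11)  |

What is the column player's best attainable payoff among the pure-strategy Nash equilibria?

Both II is a pure NE (the row player: 12 ≥ 8; the column player: 8 ≥ 7). The column player gets 8.
Both III is a pure NE (the row player: 10 ≥ 8; the column player: 11 ≥ 9). The column player gets 11.
Every other cell has a profitable deviation for at least one player. Highest of {8, 11} is 11.

11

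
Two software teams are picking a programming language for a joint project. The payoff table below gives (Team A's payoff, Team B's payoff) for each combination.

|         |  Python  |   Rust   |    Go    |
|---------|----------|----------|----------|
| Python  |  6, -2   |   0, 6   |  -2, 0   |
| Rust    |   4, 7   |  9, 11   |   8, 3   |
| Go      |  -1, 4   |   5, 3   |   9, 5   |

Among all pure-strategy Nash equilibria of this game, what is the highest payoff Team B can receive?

Both Rust is a pure NE (Team A: 9 ≥ 5; Team B: 11 ≥ 7). Team B gets 11.
Both Go is a pure NE (Team A: 9 ≥ 8; Team B: 5 ≥ 4). Team B gets 5.
Every other cell has a profitable deviation for at least one player. Highest of {11, 5} is 11.

11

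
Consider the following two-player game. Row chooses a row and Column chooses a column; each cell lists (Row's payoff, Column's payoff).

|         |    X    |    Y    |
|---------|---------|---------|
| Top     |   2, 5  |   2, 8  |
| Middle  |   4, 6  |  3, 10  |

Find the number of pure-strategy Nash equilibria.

(Middle, Y): Row gets 3 (best alternative 2); Column gets 10 (best alternative 6). Neither deviates — NE.
(Top, X) is not a NE: Row would switch to Middle (4 > 2).
No other cell survives both best-response checks, so there is 1 pure NE.

1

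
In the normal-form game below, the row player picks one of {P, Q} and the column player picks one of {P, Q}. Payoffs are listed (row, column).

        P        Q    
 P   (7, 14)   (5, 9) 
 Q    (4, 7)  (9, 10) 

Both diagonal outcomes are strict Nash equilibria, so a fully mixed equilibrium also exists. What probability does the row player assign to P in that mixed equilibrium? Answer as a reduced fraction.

3/8

The row player's mix p on P must make the column player indifferent between P and Q.
The column player's payoff from P: 14p + 7(1−p). From Q: 9p + 10(1−p).
Set equal: 5p = 3(1−p) → p = 3/8.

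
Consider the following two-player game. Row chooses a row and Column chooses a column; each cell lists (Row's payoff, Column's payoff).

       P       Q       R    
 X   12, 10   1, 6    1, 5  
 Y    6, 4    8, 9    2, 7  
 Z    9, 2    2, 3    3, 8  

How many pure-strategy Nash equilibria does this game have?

3

(X, P): Row gets 12 (best alternative 9); Column gets 10 (best alternative 6). Neither deviates — NE.
(Y, Q): Row gets 8 (best alternative 2); Column gets 9 (best alternative 7). Neither deviates — NE.
(Z, R): Row gets 3 (best alternative 2); Column gets 8 (best alternative 3). Neither deviates — NE.
(Z, Q) is not a NE: Row would switch to Y (8 > 2).
No other cell survives both best-response checks, so there are 3 pure NE.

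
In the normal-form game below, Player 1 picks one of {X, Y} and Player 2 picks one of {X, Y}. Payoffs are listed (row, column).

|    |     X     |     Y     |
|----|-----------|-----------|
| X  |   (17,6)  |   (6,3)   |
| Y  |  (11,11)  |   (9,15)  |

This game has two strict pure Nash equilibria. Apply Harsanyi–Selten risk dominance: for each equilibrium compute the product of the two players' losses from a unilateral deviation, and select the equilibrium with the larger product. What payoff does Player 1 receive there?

17

At both X: Player 1 loses 17 − 11 = 6 by deviating; Player 2 loses 6 − 3 = 3. Product = 6·3 = 18.
At both Y: Player 1 loses 9 − 6 = 3 by deviating; Player 2 loses 15 − 11 = 4. Product = 3·4 = 12.
18 > 12, so both X is risk-dominant. Player 1's payoff there is 17.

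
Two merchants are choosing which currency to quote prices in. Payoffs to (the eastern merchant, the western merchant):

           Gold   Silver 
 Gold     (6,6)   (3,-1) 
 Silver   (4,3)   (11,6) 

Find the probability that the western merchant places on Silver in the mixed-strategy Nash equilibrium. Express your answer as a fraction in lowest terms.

The western merchant's mix q on Gold must make the eastern merchant indifferent between Gold and Silver.
The eastern merchant's payoff from Gold: 6q + 3(1−q). From Silver: 4q + 11(1−q).
Set equal: 2q = 8(1−q) → q = 8/10 = 4/5.
Probability on Silver is 1 − 4/5 = 1/5.

1/5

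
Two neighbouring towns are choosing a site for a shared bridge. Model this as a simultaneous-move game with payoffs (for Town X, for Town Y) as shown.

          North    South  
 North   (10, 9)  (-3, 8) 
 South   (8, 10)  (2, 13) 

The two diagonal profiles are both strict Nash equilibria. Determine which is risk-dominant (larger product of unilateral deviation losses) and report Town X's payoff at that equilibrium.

At both North: Town X loses 10 − 8 = 2 by deviating; Town Y loses 9 − 8 = 1. Product = 2·1 = 2.
At both South: Town X loses 2 − (-3) = 5 by deviating; Town Y loses 13 − 10 = 3. Product = 5·3 = 15.
15 > 2, so both South is risk-dominant. Town X's payoff there is 2.

2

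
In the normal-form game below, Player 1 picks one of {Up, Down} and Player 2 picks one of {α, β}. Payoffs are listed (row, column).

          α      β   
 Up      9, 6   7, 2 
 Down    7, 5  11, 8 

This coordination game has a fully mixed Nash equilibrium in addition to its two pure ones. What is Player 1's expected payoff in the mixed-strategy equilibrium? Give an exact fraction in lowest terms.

25/3

Player 2 mixes with probability q on α, chosen so Player 1 is indifferent: 9q + 7(1−q) = 7q + 11(1−q) gives q = 2/3.
Player 1's expected payoff (from either row, since indifferent) is 9·2/3 + 7·1/3 = 25/3.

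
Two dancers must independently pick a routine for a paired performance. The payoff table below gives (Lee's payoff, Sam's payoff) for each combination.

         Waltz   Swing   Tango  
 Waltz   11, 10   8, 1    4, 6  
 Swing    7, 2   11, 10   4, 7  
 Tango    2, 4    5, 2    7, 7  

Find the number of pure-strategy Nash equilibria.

Both Waltz: Lee gets 11 (best alternative 7); Sam gets 10 (best alternative 6). Neither deviates — NE.
Both Swing: Lee gets 11 (best alternative 8); Sam gets 10 (best alternative 7). Neither deviates — NE.
Both Tango: Lee gets 7 (best alternative 4); Sam gets 7 (best alternative 4). Neither deviates — NE.
(Waltz, Tango) is not a NE: Lee would switch to Tango (7 > 4).
No other cell survives both best-response checks, so there are 3 pure NE.

3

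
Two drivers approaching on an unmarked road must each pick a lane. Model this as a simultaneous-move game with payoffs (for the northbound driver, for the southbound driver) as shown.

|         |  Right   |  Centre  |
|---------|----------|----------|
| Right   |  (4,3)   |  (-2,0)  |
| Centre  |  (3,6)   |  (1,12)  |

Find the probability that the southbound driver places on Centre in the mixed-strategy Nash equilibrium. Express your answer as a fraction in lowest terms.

1/4

The southbound driver's mix q on Right must make the northbound driver indifferent between Right and Centre.
The northbound driver's payoff from Right: 4q + (-2)(1−q). From Centre: 3q + 1(1−q).
Set equal: 1q = 3(1−q) → q = 3/4.
Probability on Centre is 1 − 3/4 = 1/4.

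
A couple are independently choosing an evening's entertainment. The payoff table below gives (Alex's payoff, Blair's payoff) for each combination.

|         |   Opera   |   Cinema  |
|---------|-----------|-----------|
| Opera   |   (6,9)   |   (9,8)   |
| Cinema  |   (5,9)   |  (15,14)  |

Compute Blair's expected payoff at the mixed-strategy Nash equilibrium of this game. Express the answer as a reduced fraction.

9

Alex mixes with probability p on Opera, chosen so Blair is indifferent: 9p + 9(1−p) = 8p + 14(1−p) gives p = 5/6.
Blair's expected payoff is 9·5/6 + 9·1/6 = 9.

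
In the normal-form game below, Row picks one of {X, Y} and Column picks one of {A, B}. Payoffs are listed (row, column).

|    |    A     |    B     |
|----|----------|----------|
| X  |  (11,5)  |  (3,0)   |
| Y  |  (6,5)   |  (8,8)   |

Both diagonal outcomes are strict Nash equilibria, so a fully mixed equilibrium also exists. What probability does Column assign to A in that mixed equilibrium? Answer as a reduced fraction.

1/2

Column's mix q on A must make Row indifferent between X and Y.
Row's payoff from X: 11q + 3(1−q). From Y: 6q + 8(1−q).
Set equal: 5q = 5(1−q) → q = 5/10 = 1/2.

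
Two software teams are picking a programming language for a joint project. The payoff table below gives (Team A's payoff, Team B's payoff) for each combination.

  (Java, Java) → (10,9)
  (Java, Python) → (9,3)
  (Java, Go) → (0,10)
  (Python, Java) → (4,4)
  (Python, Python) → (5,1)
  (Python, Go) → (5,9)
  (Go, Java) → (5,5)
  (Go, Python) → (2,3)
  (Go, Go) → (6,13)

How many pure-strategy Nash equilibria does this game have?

Both Go: Team A gets 6 (best alternative 5); Team B gets 13 (best alternative 5). Neither deviates — NE.
Both Java is not a NE: Team B would switch to Go (10 > 9).
No other cell survives both best-response checks, so there is 1 pure NE.

1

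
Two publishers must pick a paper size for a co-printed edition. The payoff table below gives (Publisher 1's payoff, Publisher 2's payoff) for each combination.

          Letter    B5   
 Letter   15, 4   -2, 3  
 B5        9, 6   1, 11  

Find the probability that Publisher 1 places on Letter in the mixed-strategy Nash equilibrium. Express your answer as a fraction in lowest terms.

Publisher 1's mix p on Letter must make Publisher 2 indifferent between Letter and B5.
Publisher 2's payoff from Letter: 4p + 6(1−p). From B5: 3p + 11(1−p).
Set equal: 1p = 5(1−p) → p = 5/6.

5/6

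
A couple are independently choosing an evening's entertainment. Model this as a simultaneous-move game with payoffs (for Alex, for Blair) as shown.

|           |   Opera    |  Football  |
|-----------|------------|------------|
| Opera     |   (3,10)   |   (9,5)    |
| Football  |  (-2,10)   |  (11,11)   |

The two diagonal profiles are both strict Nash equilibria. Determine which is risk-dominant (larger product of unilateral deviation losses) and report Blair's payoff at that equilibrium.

At both Opera: Alex loses 3 − (-2) = 5 by deviating; Blair loses 10 − 5 = 5. Product = 5·5 = 25.
At both Football: Alex loses 11 − 9 = 2 by deviating; Blair loses 11 − 10 = 1. Product = 2·1 = 2.
25 > 2, so both Opera is risk-dominant. Blair's payoff there is 10.

10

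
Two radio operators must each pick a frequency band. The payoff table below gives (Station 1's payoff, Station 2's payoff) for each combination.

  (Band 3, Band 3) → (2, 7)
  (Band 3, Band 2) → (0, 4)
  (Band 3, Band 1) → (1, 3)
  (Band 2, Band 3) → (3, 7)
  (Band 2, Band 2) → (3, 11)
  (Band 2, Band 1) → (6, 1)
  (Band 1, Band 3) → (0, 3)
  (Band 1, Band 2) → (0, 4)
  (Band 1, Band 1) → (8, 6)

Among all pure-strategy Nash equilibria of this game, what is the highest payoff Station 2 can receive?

11

Both Band 2 is a pure NE (Station 1: 3 ≥ 0; Station 2: 11 ≥ 7). Station 2 gets 11.
Both Band 1 is a pure NE (Station 1: 8 ≥ 6; Station 2: 6 ≥ 4). Station 2 gets 6.
Every other cell has a profitable deviation for at least one player. Highest of {11, 6} is 11.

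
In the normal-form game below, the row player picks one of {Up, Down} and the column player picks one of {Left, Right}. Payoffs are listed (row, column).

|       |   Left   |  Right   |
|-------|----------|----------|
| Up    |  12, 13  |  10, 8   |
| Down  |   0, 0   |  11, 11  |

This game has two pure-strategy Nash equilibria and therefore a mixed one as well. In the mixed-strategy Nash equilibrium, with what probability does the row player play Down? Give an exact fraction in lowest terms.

5/16

The row player's mix p on Up must make the column player indifferent between Left and Right.
The column player's payoff from Left: 13p + 0(1−p). From Right: 8p + 11(1−p).
Set equal: 5p = 11(1−p) → p = 11/16.
Probability on Down is 1 − 11/16 = 5/16.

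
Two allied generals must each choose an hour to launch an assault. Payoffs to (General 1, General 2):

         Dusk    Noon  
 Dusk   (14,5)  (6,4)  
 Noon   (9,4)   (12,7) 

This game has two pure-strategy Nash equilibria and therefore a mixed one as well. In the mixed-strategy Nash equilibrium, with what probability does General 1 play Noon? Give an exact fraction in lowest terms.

General 1's mix p on Dusk must make General 2 indifferent between Dusk and Noon.
General 2's payoff from Dusk: 5p + 4(1−p). From Noon: 4p + 7(1−p).
Set equal: 1p = 3(1−p) → p = 3/4.
Probability on Noon is 1 − 3/4 = 1/4.

1/4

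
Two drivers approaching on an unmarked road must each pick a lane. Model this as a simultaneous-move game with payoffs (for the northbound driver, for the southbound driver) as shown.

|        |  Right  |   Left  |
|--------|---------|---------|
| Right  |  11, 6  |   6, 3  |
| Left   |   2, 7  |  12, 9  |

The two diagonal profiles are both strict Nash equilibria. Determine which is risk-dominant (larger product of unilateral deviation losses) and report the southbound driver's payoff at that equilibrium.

6

At both Right: the northbound driver loses 11 − 2 = 9 by deviating; the southbound driver loses 6 − 3 = 3. Product = 9·3 = 27.
At both Left: the northbound driver loses 12 − 6 = 6 by deviating; the southbound driver loses 9 − 7 = 2. Product = 6·2 = 12.
27 > 12, so both Right is risk-dominant. The southbound driver's payoff there is 6.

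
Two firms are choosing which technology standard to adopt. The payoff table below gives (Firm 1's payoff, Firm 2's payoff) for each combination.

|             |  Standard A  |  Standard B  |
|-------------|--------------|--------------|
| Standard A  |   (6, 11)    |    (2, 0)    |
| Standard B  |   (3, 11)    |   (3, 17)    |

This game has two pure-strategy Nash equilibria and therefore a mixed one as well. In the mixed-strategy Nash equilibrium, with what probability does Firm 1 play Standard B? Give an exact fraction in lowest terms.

Firm 1's mix p on Standard A must make Firm 2 indifferent between Standard A and Standard B.
Firm 2's payoff from Standard A: 11p + 11(1−p). From Standard B: 0p + 17(1−p).
Set equal: 11p = 6(1−p) → p = 6/17.
Probability on Standard B is 1 − 6/17 = 11/17.

11/17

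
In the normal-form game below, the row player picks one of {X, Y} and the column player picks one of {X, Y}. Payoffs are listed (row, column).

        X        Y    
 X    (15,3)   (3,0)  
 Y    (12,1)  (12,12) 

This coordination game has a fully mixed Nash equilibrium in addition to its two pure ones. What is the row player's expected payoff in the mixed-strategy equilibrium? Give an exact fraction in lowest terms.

12

The column player mixes with probability q on X, chosen so the row player is indifferent: 15q + 3(1−q) = 12q + 12(1−q) gives q = 3/4.
The row player's expected payoff (from either row, since indifferent) is 15·3/4 + 3·1/4 = 12.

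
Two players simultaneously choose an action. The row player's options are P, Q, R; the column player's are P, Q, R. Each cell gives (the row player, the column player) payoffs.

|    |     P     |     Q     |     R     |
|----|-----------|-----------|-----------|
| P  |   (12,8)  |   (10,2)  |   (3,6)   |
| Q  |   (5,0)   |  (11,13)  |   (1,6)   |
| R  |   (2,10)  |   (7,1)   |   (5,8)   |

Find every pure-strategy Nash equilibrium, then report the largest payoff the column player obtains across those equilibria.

13

Both P is a pure NE (the row player: 12 ≥ 5; the column player: 8 ≥ 6). The column player gets 8.
Both Q is a pure NE (the row player: 11 ≥ 10; the column player: 13 ≥ 6). The column player gets 13.
Every other cell has a profitable deviation for at least one player. Highest of {8, 13} is 13.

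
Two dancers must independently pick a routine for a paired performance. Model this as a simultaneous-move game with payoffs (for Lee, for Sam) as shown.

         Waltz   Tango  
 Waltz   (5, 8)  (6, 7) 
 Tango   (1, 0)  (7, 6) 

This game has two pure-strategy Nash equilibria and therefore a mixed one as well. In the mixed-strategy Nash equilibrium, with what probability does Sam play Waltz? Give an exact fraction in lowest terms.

1/5

Sam's mix q on Waltz must make Lee indifferent between Waltz and Tango.
Lee's payoff from Waltz: 5q + 6(1−q). From Tango: 1q + 7(1−q).
Set equal: 4q = 1(1−q) → q = 1/5.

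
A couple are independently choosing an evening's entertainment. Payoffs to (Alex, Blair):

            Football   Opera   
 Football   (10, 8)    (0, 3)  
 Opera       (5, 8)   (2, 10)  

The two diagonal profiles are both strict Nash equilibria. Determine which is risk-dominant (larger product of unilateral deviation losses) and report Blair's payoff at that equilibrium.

8

At both Football: Alex loses 10 − 5 = 5 by deviating; Blair loses 8 − 3 = 5. Product = 5·5 = 25.
At both Opera: Alex loses 2 − 0 = 2 by deviating; Blair loses 10 − 8 = 2. Product = 2·2 = 4.
25 > 4, so both Football is risk-dominant. Blair's payoff there is 8.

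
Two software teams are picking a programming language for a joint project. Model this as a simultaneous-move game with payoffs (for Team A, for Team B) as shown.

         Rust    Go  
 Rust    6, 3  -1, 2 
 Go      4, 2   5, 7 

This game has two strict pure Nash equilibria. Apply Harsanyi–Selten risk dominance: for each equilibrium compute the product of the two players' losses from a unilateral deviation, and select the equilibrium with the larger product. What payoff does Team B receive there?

At both Rust: Team A loses 6 − 4 = 2 by deviating; Team B loses 3 − 2 = 1. Product = 2·1 = 2.
At both Go: Team A loses 5 − (-1) = 6 by deviating; Team B loses 7 − 2 = 5. Product = 6·5 = 30.
30 > 2, so both Go is risk-dominant. Team B's payoff there is 7.

7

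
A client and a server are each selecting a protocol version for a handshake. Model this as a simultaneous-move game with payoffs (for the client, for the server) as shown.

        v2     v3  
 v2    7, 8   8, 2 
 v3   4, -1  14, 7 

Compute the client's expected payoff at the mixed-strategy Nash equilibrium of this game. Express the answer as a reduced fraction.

22/3

The server mixes with probability q on v2, chosen so the client is indifferent: 7q + 8(1−q) = 4q + 14(1−q) gives q = 2/3.
The client's expected payoff (from either row, since indifferent) is 7·2/3 + 8·1/3 = 22/3.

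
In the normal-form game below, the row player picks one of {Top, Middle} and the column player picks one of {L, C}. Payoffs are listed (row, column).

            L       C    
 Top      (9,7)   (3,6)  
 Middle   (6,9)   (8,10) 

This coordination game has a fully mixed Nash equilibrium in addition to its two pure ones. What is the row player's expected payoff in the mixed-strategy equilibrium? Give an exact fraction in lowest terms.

27/4

The column player mixes with probability q on L, chosen so the row player is indifferent: 9q + 3(1−q) = 6q + 8(1−q) gives q = 5/8.
The row player's expected payoff (from either row, since indifferent) is 9·5/8 + 3·3/8 = 27/4.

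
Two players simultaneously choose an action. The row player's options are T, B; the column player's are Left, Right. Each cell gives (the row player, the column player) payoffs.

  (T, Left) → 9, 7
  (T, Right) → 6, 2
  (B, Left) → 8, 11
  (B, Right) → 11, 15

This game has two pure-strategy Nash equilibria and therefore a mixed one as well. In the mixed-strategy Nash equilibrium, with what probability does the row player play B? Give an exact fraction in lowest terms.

The row player's mix p on T must make the column player indifferent between Left and Right.
The column player's payoff from Left: 7p + 11(1−p). From Right: 2p + 15(1−p).
Set equal: 5p = 4(1−p) → p = 4/9.
Probability on B is 1 − 4/9 = 5/9.

5/9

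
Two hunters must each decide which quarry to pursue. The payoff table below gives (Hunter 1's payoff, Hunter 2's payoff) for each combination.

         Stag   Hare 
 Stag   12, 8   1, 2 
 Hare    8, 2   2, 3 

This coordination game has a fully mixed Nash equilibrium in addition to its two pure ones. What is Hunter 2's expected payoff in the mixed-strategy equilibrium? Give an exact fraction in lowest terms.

20/7

Hunter 1 mixes with probability p on Stag, chosen so Hunter 2 is indifferent: 8p + 2(1−p) = 2p + 3(1−p) gives p = 1/7.
Hunter 2's expected payoff is 8·1/7 + 2·6/7 = 20/7.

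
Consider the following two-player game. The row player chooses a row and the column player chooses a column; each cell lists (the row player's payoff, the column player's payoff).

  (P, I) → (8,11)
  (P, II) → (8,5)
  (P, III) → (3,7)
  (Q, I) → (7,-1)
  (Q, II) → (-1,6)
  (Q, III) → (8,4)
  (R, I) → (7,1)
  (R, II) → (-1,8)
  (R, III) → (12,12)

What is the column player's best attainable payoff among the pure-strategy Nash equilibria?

(P, I) is a pure NE (the row player: 8 ≥ 7; the column player: 11 ≥ 7). The column player gets 11.
(R, III) is a pure NE (the row player: 12 ≥ 8; the column player: 12 ≥ 8). The column player gets 12.
Every other cell has a profitable deviation for at least one player. Highest of {11, 12} is 12.

12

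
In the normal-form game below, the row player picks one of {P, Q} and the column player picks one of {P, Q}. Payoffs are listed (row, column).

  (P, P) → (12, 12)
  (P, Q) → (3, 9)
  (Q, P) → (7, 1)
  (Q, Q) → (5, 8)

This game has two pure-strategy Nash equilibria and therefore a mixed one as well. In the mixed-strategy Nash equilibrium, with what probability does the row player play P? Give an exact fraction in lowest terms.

7/10

The row player's mix p on P must make the column player indifferent between P and Q.
The column player's payoff from P: 12p + 1(1−p). From Q: 9p + 8(1−p).
Set equal: 3p = 7(1−p) → p = 7/10.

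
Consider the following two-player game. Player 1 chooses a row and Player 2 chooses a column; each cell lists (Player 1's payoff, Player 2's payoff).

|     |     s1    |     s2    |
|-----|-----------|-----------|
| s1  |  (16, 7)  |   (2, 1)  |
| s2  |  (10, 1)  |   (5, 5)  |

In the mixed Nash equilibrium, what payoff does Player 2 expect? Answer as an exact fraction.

17/5

Player 1 mixes with probability p on s1, chosen so Player 2 is indifferent: 7p + 1(1−p) = 1p + 5(1−p) gives p = 2/5.
Player 2's expected payoff is 7·2/5 + 1·3/5 = 17/5.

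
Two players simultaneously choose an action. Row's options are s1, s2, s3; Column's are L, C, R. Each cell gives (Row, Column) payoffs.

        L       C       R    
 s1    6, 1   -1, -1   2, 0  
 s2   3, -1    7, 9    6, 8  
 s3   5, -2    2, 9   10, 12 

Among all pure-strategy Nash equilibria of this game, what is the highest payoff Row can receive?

(s1, L) is a pure NE (Row: 6 ≥ 5; Column: 1 ≥ 0). Row gets 6.
(s2, C) is a pure NE (Row: 7 ≥ 2; Column: 9 ≥ 8). Row gets 7.
(s3, R) is a pure NE (Row: 10 ≥ 6; Column: 12 ≥ 9). Row gets 10.
Every other cell has a profitable deviation for at least one player. Highest of {6, 7, 10} is 10.

10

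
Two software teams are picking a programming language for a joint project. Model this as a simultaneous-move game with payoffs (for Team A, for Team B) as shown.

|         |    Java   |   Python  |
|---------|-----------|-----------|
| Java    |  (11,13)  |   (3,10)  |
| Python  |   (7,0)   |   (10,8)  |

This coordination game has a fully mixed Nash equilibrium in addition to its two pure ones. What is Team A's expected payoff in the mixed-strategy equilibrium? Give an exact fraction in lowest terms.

89/11

Team B mixes with probability q on Java, chosen so Team A is indifferent: 11q + 3(1−q) = 7q + 10(1−q) gives q = 7/11.
Team A's expected payoff (from either row, since indifferent) is 11·7/11 + 3·4/11 = 89/11.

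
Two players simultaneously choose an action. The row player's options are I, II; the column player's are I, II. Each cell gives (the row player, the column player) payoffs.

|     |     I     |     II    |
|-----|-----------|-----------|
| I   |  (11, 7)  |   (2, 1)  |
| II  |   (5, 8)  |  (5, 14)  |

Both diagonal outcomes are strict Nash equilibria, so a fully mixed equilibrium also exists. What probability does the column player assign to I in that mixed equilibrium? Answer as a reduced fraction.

1/3

The column player's mix q on I must make the row player indifferent between I and II.
The row player's payoff from I: 11q + 2(1−q). From II: 5q + 5(1−q).
Set equal: 6q = 3(1−q) → q = 3/9 = 1/3.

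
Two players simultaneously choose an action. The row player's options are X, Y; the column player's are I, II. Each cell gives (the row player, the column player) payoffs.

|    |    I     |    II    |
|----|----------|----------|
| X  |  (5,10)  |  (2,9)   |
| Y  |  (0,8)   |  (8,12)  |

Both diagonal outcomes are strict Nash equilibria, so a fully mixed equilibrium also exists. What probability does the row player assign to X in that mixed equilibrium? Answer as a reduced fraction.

The row player's mix p on X must make the column player indifferent between I and II.
The column player's payoff from I: 10p + 8(1−p). From II: 9p + 12(1−p).
Set equal: 1p = 4(1−p) → p = 4/5.

4/5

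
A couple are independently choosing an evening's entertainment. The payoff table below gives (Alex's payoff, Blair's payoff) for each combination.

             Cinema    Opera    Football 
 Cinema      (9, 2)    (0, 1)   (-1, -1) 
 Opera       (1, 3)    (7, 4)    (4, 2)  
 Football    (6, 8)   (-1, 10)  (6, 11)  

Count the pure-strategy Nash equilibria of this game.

3

Both Cinema: Alex gets 9 (best alternative 6); Blair gets 2 (best alternative 1). Neither deviates — NE.
Both Opera: Alex gets 7 (best alternative 0); Blair gets 4 (best alternative 3). Neither deviates — NE.
Both Football: Alex gets 6 (best alternative 4); Blair gets 11 (best alternative 10). Neither deviates — NE.
(Cinema, Football) is not a NE: Alex would switch to Football (6 > -1).
No other cell survives both best-response checks, so there are 3 pure NE.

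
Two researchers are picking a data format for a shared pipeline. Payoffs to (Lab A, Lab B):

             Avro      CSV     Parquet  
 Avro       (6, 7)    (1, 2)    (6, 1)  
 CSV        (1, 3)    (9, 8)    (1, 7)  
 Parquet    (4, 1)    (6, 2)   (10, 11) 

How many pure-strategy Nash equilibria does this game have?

3

Both Avro: Lab A gets 6 (best alternative 4); Lab B gets 7 (best alternative 2). Neither deviates — NE.
Both CSV: Lab A gets 9 (best alternative 6); Lab B gets 8 (best alternative 7). Neither deviates — NE.
Both Parquet: Lab A gets 10 (best alternative 6); Lab B gets 11 (best alternative 2). Neither deviates — NE.
(CSV, Avro) is not a NE: Lab A would switch to Avro (6 > 1).
No other cell survives both best-response checks, so there are 3 pure NE.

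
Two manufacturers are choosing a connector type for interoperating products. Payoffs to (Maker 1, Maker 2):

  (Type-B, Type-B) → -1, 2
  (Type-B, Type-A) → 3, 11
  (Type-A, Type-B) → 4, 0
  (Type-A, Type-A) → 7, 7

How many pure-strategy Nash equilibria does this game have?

Both Type-A: Maker 1 gets 7 (best alternative 3); Maker 2 gets 7 (best alternative 0). Neither deviates — NE.
Both Type-B is not a NE: Maker 1 would switch to Type-A (4 > -1).
No other cell survives both best-response checks, so there is 1 pure NE.

1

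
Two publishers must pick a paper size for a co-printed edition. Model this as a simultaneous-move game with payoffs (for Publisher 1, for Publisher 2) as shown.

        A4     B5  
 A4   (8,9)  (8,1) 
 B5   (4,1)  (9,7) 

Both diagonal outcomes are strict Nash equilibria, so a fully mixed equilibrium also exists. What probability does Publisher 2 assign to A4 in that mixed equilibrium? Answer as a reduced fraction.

1/5

Publisher 2's mix q on A4 must make Publisher 1 indifferent between A4 and B5.
Publisher 1's payoff from A4: 8q + 8(1−q). From B5: 4q + 9(1−q).
Set equal: 4q = 1(1−q) → q = 1/5.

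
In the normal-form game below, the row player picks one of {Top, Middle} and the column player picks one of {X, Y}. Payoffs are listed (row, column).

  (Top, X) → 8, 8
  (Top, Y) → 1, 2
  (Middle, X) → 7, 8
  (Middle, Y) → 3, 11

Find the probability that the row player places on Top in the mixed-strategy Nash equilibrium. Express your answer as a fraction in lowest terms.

The row player's mix p on Top must make the column player indifferent between X and Y.
The column player's payoff from X: 8p + 8(1−p). From Y: 2p + 11(1−p).
Set equal: 6p = 3(1−p) → p = 3/9 = 1/3.

1/3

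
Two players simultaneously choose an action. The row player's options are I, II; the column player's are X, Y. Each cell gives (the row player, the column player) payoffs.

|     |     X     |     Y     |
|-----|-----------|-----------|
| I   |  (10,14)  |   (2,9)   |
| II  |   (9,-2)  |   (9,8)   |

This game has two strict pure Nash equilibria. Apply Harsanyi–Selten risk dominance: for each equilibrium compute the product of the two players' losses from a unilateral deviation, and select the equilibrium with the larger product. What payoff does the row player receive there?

9

At (I, X): the row player loses 10 − 9 = 1 by deviating; the column player loses 14 − 9 = 5. Product = 1·5 = 5.
At (II, Y): the row player loses 9 − 2 = 7 by deviating; the column player loses 8 − (-2) = 10. Product = 7·10 = 70.
70 > 5, so (II, Y) is risk-dominant. The row player's payoff there is 9.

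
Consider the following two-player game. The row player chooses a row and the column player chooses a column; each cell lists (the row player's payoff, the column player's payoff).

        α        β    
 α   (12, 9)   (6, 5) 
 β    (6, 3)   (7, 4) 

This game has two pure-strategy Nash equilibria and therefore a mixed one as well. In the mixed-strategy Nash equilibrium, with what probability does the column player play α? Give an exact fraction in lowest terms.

1/7

The column player's mix q on α must make the row player indifferent between α and β.
The row player's payoff from α: 12q + 6(1−q). From β: 6q + 7(1−q).
Set equal: 6q = 1(1−q) → q = 1/7.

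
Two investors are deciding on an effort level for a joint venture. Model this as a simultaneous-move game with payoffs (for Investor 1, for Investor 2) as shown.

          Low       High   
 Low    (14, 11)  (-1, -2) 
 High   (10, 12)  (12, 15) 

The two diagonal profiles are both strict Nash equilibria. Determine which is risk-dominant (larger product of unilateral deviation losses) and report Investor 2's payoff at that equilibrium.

11

At both Low: Investor 1 loses 14 − 10 = 4 by deviating; Investor 2 loses 11 − (-2) = 13. Product = 4·13 = 52.
At both High: Investor 1 loses 12 − (-1) = 13 by deviating; Investor 2 loses 15 − 12 = 3. Product = 13·3 = 39.
52 > 39, so both Low is risk-dominant. Investor 2's payoff there is 11.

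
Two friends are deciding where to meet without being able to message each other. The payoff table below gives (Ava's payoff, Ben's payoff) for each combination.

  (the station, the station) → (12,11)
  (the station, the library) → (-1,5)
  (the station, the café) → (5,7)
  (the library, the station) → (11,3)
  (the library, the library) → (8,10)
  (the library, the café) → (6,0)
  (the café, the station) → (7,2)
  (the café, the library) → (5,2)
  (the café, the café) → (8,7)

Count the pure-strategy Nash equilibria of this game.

3

Both the station: Ava gets 12 (best alternative 11); Ben gets 11 (best alternative 7). Neither deviates — NE.
Both the library: Ava gets 8 (best alternative 5); Ben gets 10 (best alternative 3). Neither deviates — NE.
Both the café: Ava gets 8 (best alternative 6); Ben gets 7 (best alternative 2). Neither deviates — NE.
(the library, the café) is not a NE: Ava would switch to the café (8 > 6).
No other cell survives both best-response checks, so there are 3 pure NE.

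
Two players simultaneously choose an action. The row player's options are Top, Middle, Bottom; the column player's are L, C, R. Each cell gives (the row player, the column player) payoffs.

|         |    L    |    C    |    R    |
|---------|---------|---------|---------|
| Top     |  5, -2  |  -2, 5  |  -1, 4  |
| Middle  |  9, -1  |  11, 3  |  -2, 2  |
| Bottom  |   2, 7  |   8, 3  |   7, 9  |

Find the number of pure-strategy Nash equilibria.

2

(Middle, C): the row player gets 11 (best alternative 8); the column player gets 3 (best alternative 2). Neither deviates — NE.
(Bottom, R): the row player gets 7 (best alternative -1); the column player gets 9 (best alternative 7). Neither deviates — NE.
(Top, L) is not a NE: the row player would switch to Middle (9 > 5).
No other cell survives both best-response checks, so there are 2 pure NE.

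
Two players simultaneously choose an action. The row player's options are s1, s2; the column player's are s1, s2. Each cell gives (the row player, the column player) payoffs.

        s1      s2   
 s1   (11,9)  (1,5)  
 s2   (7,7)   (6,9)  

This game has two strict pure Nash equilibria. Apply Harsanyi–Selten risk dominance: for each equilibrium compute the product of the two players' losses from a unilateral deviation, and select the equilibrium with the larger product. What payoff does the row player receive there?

At both s1: the row player loses 11 − 7 = 4 by deviating; the column player loses 9 − 5 = 4. Product = 4·4 = 16.
At both s2: the row player loses 6 − 1 = 5 by deviating; the column player loses 9 − 7 = 2. Product = 5·2 = 10.
16 > 10, so both s1 is risk-dominant. The row player's payoff there is 11.

11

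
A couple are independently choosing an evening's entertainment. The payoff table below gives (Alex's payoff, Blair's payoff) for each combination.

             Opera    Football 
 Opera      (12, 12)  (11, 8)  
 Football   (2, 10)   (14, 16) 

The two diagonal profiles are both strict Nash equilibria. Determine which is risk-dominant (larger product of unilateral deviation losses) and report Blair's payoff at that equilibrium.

At both Opera: Alex loses 12 − 2 = 10 by deviating; Blair loses 12 − 8 = 4. Product = 10·4 = 40.
At both Football: Alex loses 14 − 11 = 3 by deviating; Blair loses 16 − 10 = 6. Product = 3·6 = 18.
40 > 18, so both Opera is risk-dominant. Blair's payoff there is 12.

12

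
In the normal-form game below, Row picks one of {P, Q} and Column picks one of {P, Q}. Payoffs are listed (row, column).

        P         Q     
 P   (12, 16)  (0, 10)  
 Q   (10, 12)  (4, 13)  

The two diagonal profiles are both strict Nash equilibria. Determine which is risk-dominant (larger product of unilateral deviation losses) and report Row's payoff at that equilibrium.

At both P: Row loses 12 − 10 = 2 by deviating; Column loses 16 − 10 = 6. Product = 2·6 = 12.
At both Q: Row loses 4 − 0 = 4 by deviating; Column loses 13 − 12 = 1. Product = 4·1 = 4.
12 > 4, so both P is risk-dominant. Row's payoff there is 12.

12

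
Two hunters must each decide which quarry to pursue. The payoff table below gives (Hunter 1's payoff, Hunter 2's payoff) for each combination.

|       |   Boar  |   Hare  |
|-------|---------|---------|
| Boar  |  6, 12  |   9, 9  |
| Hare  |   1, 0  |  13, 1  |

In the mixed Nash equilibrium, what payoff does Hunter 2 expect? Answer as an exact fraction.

Hunter 1 mixes with probability p on Boar, chosen so Hunter 2 is indifferent: 12p + 0(1−p) = 9p + 1(1−p) gives p = 1/4.
Hunter 2's expected payoff is 12·1/4 + 0·3/4 = 3.

3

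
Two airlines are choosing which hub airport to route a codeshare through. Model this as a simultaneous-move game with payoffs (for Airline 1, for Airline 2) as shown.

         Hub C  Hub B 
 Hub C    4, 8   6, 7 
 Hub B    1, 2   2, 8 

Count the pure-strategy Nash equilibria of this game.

1

Both Hub C: Airline 1 gets 4 (best alternative 1); Airline 2 gets 8 (best alternative 7). Neither deviates — NE.
Both Hub B is not a NE: Airline 1 would switch to Hub C (6 > 2).
No other cell survives both best-response checks, so there is 1 pure NE.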